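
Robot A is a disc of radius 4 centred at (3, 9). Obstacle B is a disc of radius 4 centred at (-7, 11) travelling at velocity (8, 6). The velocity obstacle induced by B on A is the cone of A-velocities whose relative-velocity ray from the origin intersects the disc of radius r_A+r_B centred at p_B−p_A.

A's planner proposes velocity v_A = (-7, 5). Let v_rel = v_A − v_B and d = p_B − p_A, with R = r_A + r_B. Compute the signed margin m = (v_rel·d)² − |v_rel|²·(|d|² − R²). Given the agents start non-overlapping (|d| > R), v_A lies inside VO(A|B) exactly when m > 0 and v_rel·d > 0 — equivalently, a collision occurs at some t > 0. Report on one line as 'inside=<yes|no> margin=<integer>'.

d = (-10, 2),  |d|² = 104;  R = 4+4 = 8,  c = 104−8² = 40
v_rel = (-15, -1),  |v_rel|² = 226;  v_rel·d = (-15)·(-10) + (-1)·(2) = 148
226·t² − 296·t + 40 = 0  ⇒  m = 148² − 226·40 = 12864
m = 12864 > 0,  v_rel·d = 148 > 0  ⇒  inside

inside=yes margin=12864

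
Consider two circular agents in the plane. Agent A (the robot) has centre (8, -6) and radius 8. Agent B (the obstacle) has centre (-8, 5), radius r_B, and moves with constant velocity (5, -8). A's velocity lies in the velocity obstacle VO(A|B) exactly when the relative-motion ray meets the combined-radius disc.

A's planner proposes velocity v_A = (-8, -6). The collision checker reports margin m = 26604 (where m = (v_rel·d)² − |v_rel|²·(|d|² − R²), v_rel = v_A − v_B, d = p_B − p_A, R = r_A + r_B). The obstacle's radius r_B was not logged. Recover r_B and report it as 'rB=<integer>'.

m = 26604
d = (-16, 11);  v_rel = (-13, 2),  |v_rel|² = 173
v_rel×d = (-13)·(11) − (2)·(-16) = -111
since m = R²·173 − (-111)²:  R² = (12321 + 26604) / 173 = 225
R = √225 = 15  ⇒  r_B = 15 − 8 = 7

rB=7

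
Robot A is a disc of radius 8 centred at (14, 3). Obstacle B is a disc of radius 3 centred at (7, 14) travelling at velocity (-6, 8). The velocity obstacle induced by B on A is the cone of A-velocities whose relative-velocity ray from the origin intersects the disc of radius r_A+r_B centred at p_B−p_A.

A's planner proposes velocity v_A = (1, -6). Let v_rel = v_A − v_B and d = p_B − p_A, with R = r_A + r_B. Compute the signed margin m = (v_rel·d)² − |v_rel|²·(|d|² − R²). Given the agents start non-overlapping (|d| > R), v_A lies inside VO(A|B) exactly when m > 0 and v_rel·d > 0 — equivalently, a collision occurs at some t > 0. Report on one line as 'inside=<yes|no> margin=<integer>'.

d = (-7, 11),  |d|² = 170;  R = 8+3 = 11,  c = 170−11² = 49
v_rel = (7, -14),  |v_rel|² = 245;  v_rel·d = (7)·(-7) + (-14)·(11) = -203
245·t² + 406·t + 49 = 0  ⇒  m = (-203)² − 245·49 = 29204
m = 29204 > 0,  v_rel·d = -203 < 0  ⇒  outside

inside=no margin=29204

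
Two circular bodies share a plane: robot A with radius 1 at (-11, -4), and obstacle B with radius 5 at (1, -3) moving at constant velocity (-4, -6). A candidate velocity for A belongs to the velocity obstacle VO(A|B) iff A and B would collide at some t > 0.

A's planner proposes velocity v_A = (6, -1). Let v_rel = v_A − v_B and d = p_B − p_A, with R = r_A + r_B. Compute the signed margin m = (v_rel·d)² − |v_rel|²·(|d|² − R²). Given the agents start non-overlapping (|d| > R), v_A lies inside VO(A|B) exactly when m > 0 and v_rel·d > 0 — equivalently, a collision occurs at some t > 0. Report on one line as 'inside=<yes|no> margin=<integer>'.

d = (12, 1),  |d|² = 145;  R = 1+5 = 6,  c = 145−6² = 109
v_rel = (10, 5),  |v_rel|² = 125;  v_rel·d = (10)·(12) + (5)·(1) = 125
125·t² − 250·t + 109 = 0  ⇒  m = 125² − 125·109 = 2000
m = 2000 > 0,  v_rel·d = 125 > 0  ⇒  inside

inside=yes margin=2000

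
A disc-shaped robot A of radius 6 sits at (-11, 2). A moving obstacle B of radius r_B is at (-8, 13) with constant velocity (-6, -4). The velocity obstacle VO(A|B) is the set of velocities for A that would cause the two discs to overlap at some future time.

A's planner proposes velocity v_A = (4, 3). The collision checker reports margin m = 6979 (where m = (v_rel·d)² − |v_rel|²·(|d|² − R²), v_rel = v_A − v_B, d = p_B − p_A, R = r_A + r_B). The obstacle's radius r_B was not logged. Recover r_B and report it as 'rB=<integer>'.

m = 6979
d = (3, 11);  v_rel = (10, 7),  |v_rel|² = 149
v_rel×d = (10)·(11) − (7)·(3) = 89
since m = R²·149 − 89²:  R² = (7921 + 6979) / 149 = 100
R = √100 = 10  ⇒  r_B = 10 − 6 = 4

rB=4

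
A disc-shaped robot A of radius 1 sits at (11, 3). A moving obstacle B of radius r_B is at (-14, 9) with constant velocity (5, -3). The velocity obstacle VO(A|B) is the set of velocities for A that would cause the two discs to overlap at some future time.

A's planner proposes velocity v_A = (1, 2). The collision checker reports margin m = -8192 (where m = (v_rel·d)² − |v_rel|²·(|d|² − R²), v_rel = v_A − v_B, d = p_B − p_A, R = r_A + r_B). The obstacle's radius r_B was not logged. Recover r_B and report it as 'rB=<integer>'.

m = -8192
d = (-25, 6);  v_rel = (-4, 5),  |v_rel|² = 41
v_rel×d = (-4)·(6) − (5)·(-25) = 101
since m = R²·41 − 101²:  R² = (10201 + -8192) / 41 = 49
R = √49 = 7  ⇒  r_B = 7 − 1 = 6

rB=6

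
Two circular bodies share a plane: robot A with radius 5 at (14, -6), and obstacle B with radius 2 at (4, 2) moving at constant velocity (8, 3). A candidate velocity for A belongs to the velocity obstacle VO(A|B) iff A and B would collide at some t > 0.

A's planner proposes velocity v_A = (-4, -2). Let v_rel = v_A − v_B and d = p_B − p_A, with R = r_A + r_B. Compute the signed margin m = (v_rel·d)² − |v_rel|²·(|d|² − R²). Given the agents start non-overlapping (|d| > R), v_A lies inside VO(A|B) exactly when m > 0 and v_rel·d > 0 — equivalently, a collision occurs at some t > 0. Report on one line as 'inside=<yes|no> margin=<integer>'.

d = (-10, 8),  |d|² = 164;  R = 5+2 = 7,  c = 164−7² = 115
v_rel = (-12, -5),  |v_rel|² = 169;  v_rel·d = (-12)·(-10) + (-5)·(8) = 80
169·t² − 160·t + 115 = 0  ⇒  m = 80² − 169·115 = -13035
m = -13035 < 0,  v_rel·d = 80 > 0  ⇒  outside

inside=no margin=-13035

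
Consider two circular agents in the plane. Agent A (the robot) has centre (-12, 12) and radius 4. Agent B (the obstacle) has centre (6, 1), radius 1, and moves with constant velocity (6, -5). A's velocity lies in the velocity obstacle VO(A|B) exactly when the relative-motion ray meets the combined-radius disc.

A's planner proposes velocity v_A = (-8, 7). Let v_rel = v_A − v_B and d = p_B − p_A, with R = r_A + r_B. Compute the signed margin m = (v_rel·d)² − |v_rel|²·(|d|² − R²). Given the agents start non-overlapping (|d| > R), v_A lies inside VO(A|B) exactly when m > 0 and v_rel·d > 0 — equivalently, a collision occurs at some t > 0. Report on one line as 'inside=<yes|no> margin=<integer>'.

d = (18, -11),  |d|² = 445;  R = 4+1 = 5,  c = 445−5² = 420
v_rel = (-14, 12),  |v_rel|² = 340;  v_rel·d = (-14)·(18) + (12)·(-11) = -384
340·t² + 768·t + 420 = 0  ⇒  m = (-384)² − 340·420 = 4656
m = 4656 > 0,  v_rel·d = -384 < 0  ⇒  outside

inside=no margin=4656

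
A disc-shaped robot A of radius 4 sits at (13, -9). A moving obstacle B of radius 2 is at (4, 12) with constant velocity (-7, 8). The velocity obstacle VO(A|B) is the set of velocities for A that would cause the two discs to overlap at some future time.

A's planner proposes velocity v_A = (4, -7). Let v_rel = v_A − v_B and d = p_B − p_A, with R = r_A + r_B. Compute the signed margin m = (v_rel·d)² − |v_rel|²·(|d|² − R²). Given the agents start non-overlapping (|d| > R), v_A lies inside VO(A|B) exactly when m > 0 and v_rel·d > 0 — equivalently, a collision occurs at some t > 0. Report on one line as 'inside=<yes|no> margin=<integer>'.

d = (-9, 21),  |d|² = 522;  R = 4+2 = 6,  c = 522−6² = 486
v_rel = (11, -15),  |v_rel|² = 346;  v_rel·d = (11)·(-9) + (-15)·(21) = -414
346·t² + 828·t + 486 = 0  ⇒  m = (-414)² − 346·486 = 3240
m = 3240 > 0,  v_rel·d = -414 < 0  ⇒  outside

inside=no margin=3240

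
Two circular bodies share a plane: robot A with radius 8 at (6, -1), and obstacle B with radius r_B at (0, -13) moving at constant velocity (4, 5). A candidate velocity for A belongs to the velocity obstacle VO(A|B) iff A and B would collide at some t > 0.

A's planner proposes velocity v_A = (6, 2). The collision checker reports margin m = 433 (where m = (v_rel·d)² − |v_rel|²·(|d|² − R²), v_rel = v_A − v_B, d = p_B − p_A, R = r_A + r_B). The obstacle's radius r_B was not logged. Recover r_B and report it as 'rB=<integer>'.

m = 433
d = (-6, -12);  v_rel = (2, -3),  |v_rel|² = 13
v_rel×d = (2)·(-12) − (-3)·(-6) = -42
since m = R²·13 − (-42)²:  R² = (1764 + 433) / 13 = 169
R = √169 = 13  ⇒  r_B = 13 − 8 = 5

rB=5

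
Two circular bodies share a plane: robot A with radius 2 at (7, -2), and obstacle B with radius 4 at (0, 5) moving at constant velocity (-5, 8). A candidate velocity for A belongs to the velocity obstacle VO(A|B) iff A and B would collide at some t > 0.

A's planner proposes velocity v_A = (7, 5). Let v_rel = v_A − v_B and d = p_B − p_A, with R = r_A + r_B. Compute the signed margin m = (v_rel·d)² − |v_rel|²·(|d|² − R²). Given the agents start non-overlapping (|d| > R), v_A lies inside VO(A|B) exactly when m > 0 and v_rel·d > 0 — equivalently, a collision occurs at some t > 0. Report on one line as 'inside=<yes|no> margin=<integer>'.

d = (-7, 7),  |d|² = 98;  R = 2+4 = 6,  c = 98−6² = 62
v_rel = (12, -3),  |v_rel|² = 153;  v_rel·d = (12)·(-7) + (-3)·(7) = -105
153·t² + 210·t + 62 = 0  ⇒  m = (-105)² − 153·62 = 1539
m = 1539 > 0,  v_rel·d = -105 < 0  ⇒  outside

inside=no margin=1539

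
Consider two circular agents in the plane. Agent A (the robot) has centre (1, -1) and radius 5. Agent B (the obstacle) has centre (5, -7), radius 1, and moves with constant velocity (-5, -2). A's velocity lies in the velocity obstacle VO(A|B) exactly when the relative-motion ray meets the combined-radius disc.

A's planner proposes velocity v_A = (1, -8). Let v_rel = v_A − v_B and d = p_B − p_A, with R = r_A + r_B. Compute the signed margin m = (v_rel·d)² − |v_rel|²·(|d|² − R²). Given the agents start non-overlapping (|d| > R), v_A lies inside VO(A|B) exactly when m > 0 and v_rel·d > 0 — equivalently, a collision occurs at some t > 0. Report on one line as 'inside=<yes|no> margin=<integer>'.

d = (4, -6),  |d|² = 52;  R = 5+1 = 6,  c = 52−6² = 16
v_rel = (6, -6),  |v_rel|² = 72;  v_rel·d = (6)·(4) + (-6)·(-6) = 60
72·t² − 120·t + 16 = 0  ⇒  m = 60² − 72·16 = 2448
m = 2448 > 0,  v_rel·d = 60 > 0  ⇒  inside

inside=yes margin=2448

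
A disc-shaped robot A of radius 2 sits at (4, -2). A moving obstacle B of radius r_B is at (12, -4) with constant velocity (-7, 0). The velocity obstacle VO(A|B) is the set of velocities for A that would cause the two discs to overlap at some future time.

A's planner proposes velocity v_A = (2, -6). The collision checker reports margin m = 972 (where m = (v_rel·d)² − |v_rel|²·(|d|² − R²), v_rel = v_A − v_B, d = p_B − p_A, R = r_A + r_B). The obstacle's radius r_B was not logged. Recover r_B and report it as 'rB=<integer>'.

m = 972
d = (8, -2);  v_rel = (9, -6),  |v_rel|² = 117
v_rel×d = (9)·(-2) − (-6)·(8) = 30
since m = R²·117 − 30²:  R² = (900 + 972) / 117 = 16
R = √16 = 4  ⇒  r_B = 4 − 2 = 2

rB=2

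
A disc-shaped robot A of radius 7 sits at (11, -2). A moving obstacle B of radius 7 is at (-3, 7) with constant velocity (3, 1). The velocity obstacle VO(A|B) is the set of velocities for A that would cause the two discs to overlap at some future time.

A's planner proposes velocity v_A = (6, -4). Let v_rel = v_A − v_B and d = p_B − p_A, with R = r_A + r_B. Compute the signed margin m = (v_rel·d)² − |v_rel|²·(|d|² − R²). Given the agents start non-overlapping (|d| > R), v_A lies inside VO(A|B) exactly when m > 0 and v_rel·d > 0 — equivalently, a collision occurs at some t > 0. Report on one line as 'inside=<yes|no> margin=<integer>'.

d = (-14, 9),  |d|² = 277;  R = 7+7 = 14,  c = 277−14² = 81
v_rel = (3, -5),  |v_rel|² = 34;  v_rel·d = (3)·(-14) + (-5)·(9) = -87
34·t² + 174·t + 81 = 0  ⇒  m = (-87)² − 34·81 = 4815
m = 4815 > 0,  v_rel·d = -87 < 0  ⇒  outside

inside=no margin=4815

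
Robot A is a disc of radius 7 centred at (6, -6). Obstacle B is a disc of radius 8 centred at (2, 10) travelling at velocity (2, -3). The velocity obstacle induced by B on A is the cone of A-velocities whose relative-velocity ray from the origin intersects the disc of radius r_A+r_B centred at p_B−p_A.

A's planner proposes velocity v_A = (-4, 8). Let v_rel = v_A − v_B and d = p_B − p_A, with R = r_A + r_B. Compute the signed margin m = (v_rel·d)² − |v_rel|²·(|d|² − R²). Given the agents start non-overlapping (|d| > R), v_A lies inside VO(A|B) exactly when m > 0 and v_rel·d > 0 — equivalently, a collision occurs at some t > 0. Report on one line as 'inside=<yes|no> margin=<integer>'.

d = (-4, 16),  |d|² = 272;  R = 7+8 = 15,  c = 272−15² = 47
v_rel = (-6, 11),  |v_rel|² = 157;  v_rel·d = (-6)·(-4) + (11)·(16) = 200
157·t² − 400·t + 47 = 0  ⇒  m = 200² − 157·47 = 32621
m = 32621 > 0,  v_rel·d = 200 > 0  ⇒  inside

inside=yes margin=32621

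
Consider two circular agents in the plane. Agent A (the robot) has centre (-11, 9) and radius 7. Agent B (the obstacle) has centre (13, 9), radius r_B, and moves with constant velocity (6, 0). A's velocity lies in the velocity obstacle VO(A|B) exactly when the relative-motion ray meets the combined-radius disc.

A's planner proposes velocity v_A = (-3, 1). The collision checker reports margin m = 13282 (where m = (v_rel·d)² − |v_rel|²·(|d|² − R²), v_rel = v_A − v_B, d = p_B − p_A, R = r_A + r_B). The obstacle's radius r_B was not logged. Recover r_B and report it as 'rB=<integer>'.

m = 13282
d = (24, 0);  v_rel = (-9, 1),  |v_rel|² = 82
v_rel×d = (-9)·(0) − (1)·(24) = -24
since m = R²·82 − (-24)²:  R² = (576 + 13282) / 82 = 169
R = √169 = 13  ⇒  r_B = 13 − 7 = 6

rB=6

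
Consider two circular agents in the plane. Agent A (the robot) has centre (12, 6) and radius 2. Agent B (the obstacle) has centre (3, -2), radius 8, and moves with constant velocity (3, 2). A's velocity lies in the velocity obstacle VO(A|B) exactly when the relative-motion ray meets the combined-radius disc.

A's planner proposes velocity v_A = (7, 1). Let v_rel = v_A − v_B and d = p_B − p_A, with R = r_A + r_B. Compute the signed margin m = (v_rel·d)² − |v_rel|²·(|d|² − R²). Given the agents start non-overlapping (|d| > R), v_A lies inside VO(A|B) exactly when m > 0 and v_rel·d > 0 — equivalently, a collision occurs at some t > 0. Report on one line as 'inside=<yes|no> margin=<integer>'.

d = (-9, -8),  |d|² = 145;  R = 2+8 = 10,  c = 145−10² = 45
v_rel = (4, -1),  |v_rel|² = 17;  v_rel·d = (4)·(-9) + (-1)·(-8) = -28
17·t² + 56·t + 45 = 0  ⇒  m = (-28)² − 17·45 = 19
m = 19 > 0,  v_rel·d = -28 < 0  ⇒  outside

inside=no margin=19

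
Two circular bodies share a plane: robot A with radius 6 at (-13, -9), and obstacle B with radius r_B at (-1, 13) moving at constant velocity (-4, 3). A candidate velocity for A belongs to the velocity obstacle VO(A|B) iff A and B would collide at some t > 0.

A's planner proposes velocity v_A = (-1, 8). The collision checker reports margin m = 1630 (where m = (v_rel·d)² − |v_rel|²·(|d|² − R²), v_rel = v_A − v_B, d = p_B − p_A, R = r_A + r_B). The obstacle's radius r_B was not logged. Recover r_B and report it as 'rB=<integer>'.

m = 1630
d = (12, 22);  v_rel = (3, 5),  |v_rel|² = 34
v_rel×d = (3)·(22) − (5)·(12) = 6
since m = R²·34 − 6²:  R² = (36 + 1630) / 34 = 49
R = √49 = 7  ⇒  r_B = 7 − 6 = 1

rB=1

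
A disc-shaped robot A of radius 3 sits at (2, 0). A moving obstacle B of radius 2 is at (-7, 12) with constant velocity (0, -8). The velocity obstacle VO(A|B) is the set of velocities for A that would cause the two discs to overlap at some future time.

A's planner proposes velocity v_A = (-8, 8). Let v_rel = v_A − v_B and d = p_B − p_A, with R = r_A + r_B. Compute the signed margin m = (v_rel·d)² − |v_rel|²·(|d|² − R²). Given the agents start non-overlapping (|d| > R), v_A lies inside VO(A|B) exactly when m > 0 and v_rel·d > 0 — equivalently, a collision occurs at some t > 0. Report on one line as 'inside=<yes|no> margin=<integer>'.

d = (-9, 12),  |d|² = 225;  R = 3+2 = 5,  c = 225−5² = 200
v_rel = (-8, 16),  |v_rel|² = 320;  v_rel·d = (-8)·(-9) + (16)·(12) = 264
320·t² − 528·t + 200 = 0  ⇒  m = 264² − 320·200 = 5696
m = 5696 > 0,  v_rel·d = 264 > 0  ⇒  inside

inside=yes margin=5696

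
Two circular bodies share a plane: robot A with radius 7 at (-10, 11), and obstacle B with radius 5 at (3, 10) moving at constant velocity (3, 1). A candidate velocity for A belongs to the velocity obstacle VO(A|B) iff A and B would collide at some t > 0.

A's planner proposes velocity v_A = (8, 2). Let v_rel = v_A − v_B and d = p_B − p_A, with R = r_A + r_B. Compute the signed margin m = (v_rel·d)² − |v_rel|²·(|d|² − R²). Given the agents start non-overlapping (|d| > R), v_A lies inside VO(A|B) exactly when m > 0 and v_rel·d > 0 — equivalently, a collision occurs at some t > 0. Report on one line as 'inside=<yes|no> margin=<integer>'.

d = (13, -1),  |d|² = 170;  R = 7+5 = 12,  c = 170−12² = 26
v_rel = (5, 1),  |v_rel|² = 26;  v_rel·d = (5)·(13) + (1)·(-1) = 64
26·t² − 128·t + 26 = 0  ⇒  m = 64² − 26·26 = 3420
m = 3420 > 0,  v_rel·d = 64 > 0  ⇒  inside

inside=yes margin=3420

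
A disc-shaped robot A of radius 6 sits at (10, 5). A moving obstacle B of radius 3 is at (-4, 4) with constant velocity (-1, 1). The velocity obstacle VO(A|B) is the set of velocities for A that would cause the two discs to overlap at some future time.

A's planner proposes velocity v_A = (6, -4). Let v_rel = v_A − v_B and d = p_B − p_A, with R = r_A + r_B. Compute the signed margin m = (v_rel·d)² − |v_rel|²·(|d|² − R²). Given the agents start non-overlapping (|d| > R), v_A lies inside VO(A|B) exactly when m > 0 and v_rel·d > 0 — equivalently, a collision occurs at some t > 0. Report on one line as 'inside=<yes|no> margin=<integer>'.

d = (-14, -1),  |d|² = 197;  R = 6+3 = 9,  c = 197−9² = 116
v_rel = (7, -5),  |v_rel|² = 74;  v_rel·d = (7)·(-14) + (-5)·(-1) = -93
74·t² + 186·t + 116 = 0  ⇒  m = (-93)² − 74·116 = 65
m = 65 > 0,  v_rel·d = -93 < 0  ⇒  outside

inside=no margin=65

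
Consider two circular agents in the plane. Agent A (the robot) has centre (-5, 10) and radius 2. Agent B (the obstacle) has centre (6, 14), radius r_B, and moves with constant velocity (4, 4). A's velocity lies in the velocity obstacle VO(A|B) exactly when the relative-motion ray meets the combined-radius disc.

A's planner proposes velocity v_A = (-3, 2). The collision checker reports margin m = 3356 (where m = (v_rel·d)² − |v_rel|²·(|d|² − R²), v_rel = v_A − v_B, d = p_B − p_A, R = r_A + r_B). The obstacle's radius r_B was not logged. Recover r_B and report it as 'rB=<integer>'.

m = 3356
d = (11, 4);  v_rel = (-7, -2),  |v_rel|² = 53
v_rel×d = (-7)·(4) − (-2)·(11) = -6
since m = R²·53 − (-6)²:  R² = (36 + 3356) / 53 = 64
R = √64 = 8  ⇒  r_B = 8 − 2 = 6

rB=6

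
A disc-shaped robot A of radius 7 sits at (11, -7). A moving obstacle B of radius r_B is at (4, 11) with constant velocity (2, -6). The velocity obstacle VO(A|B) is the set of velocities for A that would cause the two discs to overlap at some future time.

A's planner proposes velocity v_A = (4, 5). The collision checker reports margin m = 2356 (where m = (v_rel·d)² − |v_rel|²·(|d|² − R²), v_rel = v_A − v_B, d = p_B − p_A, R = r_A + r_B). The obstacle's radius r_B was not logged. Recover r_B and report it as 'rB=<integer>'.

m = 2356
d = (-7, 18);  v_rel = (2, 11),  |v_rel|² = 125
v_rel×d = (2)·(18) − (11)·(-7) = 113
since m = R²·125 − 113²:  R² = (12769 + 2356) / 125 = 121
R = √121 = 11  ⇒  r_B = 11 − 7 = 4

rB=4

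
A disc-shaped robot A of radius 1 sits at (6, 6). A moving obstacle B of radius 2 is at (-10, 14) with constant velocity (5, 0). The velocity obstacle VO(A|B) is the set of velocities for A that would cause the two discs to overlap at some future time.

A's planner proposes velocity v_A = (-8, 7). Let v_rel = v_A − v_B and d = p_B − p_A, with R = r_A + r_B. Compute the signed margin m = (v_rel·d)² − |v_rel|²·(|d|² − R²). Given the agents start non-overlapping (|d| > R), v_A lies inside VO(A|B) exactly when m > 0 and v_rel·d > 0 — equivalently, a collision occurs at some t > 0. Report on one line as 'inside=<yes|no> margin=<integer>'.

d = (-16, 8),  |d|² = 320;  R = 1+2 = 3,  c = 320−3² = 311
v_rel = (-13, 7),  |v_rel|² = 218;  v_rel·d = (-13)·(-16) + (7)·(8) = 264
218·t² − 528·t + 311 = 0  ⇒  m = 264² − 218·311 = 1898
m = 1898 > 0,  v_rel·d = 264 > 0  ⇒  inside

inside=yes margin=1898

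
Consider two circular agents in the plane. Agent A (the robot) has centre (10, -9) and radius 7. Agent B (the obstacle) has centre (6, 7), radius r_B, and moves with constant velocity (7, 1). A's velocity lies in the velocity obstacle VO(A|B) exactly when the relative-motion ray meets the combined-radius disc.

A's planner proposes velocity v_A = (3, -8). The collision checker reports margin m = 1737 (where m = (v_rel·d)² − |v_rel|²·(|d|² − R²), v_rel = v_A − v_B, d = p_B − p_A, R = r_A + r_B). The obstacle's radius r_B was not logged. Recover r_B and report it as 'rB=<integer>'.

m = 1737
d = (-4, 16);  v_rel = (-4, -9),  |v_rel|² = 97
v_rel×d = (-4)·(16) − (-9)·(-4) = -100
since m = R²·97 − (-100)²:  R² = (10000 + 1737) / 97 = 121
R = √121 = 11  ⇒  r_B = 11 − 7 = 4

rB=4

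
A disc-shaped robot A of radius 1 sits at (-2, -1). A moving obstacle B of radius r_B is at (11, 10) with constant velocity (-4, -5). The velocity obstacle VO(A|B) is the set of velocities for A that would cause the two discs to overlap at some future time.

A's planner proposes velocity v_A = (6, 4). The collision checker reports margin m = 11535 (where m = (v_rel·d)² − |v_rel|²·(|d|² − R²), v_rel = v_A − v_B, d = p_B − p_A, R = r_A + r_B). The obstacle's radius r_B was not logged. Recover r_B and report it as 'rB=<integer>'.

m = 11535
d = (13, 11);  v_rel = (10, 9),  |v_rel|² = 181
v_rel×d = (10)·(11) − (9)·(13) = -7
since m = R²·181 − (-7)²:  R² = (49 + 11535) / 181 = 64
R = √64 = 8  ⇒  r_B = 8 − 1 = 7

rB=7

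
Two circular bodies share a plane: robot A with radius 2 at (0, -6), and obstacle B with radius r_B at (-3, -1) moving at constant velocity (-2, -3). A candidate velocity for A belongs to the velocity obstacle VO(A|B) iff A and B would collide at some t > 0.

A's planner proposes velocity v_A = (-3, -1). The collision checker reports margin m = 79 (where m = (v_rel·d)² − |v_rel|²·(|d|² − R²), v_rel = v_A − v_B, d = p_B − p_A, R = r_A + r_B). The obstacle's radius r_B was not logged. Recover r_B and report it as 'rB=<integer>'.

m = 79
d = (-3, 5);  v_rel = (-1, 2),  |v_rel|² = 5
v_rel×d = (-1)·(5) − (2)·(-3) = 1
since m = R²·5 − 1²:  R² = (1 + 79) / 5 = 16
R = √16 = 4  ⇒  r_B = 4 − 2 = 2

rB=2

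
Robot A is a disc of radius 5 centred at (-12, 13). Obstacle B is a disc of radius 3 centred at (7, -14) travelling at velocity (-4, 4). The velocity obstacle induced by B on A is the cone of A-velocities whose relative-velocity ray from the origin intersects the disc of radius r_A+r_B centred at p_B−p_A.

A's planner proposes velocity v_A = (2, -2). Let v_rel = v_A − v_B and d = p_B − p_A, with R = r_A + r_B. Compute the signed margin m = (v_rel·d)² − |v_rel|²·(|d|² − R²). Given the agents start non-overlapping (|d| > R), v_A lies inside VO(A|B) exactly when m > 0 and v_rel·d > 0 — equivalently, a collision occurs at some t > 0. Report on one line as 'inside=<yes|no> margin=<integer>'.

d = (19, -27),  |d|² = 1090;  R = 5+3 = 8,  c = 1090−8² = 1026
v_rel = (6, -6),  |v_rel|² = 72;  v_rel·d = (6)·(19) + (-6)·(-27) = 276
72·t² − 552·t + 1026 = 0  ⇒  m = 276² − 72·1026 = 2304
m = 2304 > 0,  v_rel·d = 276 > 0  ⇒  inside

inside=yes margin=2304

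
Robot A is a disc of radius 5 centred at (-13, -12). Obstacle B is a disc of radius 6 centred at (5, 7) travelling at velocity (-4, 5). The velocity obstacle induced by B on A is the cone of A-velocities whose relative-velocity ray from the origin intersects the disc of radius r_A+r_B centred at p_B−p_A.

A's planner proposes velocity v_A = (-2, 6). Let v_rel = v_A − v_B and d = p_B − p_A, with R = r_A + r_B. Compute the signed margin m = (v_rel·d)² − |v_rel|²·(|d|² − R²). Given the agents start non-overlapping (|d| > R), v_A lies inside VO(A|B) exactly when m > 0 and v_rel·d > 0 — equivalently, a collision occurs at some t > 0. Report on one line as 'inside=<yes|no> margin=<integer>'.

d = (18, 19),  |d|² = 685;  R = 5+6 = 11,  c = 685−11² = 564
v_rel = (2, 1),  |v_rel|² = 5;  v_rel·d = (2)·(18) + (1)·(19) = 55
5·t² − 110·t + 564 = 0  ⇒  m = 55² − 5·564 = 205
m = 205 > 0,  v_rel·d = 55 > 0  ⇒  inside

inside=yes margin=205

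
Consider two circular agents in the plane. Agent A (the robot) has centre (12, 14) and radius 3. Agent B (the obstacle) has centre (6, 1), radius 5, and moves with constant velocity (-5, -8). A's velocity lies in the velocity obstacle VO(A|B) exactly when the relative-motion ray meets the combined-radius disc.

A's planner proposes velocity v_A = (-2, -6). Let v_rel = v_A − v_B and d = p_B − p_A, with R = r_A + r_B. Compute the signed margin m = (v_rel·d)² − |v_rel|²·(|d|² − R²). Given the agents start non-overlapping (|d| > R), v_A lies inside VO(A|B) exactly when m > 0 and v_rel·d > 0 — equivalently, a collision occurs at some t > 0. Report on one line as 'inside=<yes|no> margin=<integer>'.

d = (-6, -13),  |d|² = 205;  R = 3+5 = 8,  c = 205−8² = 141
v_rel = (3, 2),  |v_rel|² = 13;  v_rel·d = (3)·(-6) + (2)·(-13) = -44
13·t² + 88·t + 141 = 0  ⇒  m = (-44)² − 13·141 = 103
m = 103 > 0,  v_rel·d = -44 < 0  ⇒  outside

inside=no margin=103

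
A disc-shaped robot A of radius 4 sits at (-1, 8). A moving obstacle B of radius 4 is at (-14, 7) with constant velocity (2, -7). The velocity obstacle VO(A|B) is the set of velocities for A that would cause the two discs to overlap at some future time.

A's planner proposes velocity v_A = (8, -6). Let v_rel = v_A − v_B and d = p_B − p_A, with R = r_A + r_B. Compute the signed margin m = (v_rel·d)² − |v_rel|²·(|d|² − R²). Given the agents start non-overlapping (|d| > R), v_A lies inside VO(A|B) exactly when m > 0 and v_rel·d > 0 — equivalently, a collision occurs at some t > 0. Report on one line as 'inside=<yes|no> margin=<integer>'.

d = (-13, -1),  |d|² = 170;  R = 4+4 = 8,  c = 170−8² = 106
v_rel = (6, 1),  |v_rel|² = 37;  v_rel·d = (6)·(-13) + (1)·(-1) = -79
37·t² + 158·t + 106 = 0  ⇒  m = (-79)² − 37·106 = 2319
m = 2319 > 0,  v_rel·d = -79 < 0  ⇒  outside

inside=no margin=2319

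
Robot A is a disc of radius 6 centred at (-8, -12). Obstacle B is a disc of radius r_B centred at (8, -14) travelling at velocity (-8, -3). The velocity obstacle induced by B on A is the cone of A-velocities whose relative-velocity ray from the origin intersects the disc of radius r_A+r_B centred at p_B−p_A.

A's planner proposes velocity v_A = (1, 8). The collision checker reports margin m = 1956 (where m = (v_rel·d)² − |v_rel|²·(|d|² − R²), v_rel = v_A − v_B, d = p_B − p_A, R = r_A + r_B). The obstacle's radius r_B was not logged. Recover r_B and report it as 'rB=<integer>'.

m = 1956
d = (16, -2);  v_rel = (9, 11),  |v_rel|² = 202
v_rel×d = (9)·(-2) − (11)·(16) = -194
since m = R²·202 − (-194)²:  R² = (37636 + 1956) / 202 = 196
R = √196 = 14  ⇒  r_B = 14 − 6 = 8

rB=8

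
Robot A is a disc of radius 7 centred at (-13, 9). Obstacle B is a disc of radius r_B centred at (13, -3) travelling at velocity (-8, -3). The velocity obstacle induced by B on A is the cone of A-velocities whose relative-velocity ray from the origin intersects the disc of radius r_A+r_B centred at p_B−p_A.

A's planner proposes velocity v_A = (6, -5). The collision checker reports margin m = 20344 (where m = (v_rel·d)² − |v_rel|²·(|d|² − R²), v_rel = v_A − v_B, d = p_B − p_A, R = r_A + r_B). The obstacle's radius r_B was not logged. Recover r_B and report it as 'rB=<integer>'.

m = 20344
d = (26, -12);  v_rel = (14, -2),  |v_rel|² = 200
v_rel×d = (14)·(-12) − (-2)·(26) = -116
since m = R²·200 − (-116)²:  R² = (13456 + 20344) / 200 = 169
R = √169 = 13  ⇒  r_B = 13 − 7 = 6

rB=6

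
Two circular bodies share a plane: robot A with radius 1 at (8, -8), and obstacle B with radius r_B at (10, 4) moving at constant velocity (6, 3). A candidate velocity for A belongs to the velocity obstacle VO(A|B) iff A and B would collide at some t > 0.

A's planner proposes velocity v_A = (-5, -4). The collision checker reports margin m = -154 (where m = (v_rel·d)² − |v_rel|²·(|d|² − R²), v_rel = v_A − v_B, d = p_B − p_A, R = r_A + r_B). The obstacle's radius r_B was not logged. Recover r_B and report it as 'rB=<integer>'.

m = -154
d = (2, 12);  v_rel = (-11, -7),  |v_rel|² = 170
v_rel×d = (-11)·(12) − (-7)·(2) = -118
since m = R²·170 − (-118)²:  R² = (13924 + -154) / 170 = 81
R = √81 = 9  ⇒  r_B = 9 − 1 = 8

rB=8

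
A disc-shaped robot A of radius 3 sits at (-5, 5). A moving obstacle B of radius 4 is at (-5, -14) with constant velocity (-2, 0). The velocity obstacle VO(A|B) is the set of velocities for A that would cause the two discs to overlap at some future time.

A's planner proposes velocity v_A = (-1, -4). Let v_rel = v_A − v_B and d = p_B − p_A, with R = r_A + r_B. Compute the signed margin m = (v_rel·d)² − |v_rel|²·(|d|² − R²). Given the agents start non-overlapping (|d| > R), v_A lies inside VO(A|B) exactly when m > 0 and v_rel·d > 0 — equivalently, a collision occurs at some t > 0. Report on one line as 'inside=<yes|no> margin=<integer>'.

d = (0, -19),  |d|² = 361;  R = 3+4 = 7,  c = 361−7² = 312
v_rel = (1, -4),  |v_rel|² = 17;  v_rel·d = (1)·(0) + (-4)·(-19) = 76
17·t² − 152·t + 312 = 0  ⇒  m = 76² − 17·312 = 472
m = 472 > 0,  v_rel·d = 76 > 0  ⇒  inside

inside=yes margin=472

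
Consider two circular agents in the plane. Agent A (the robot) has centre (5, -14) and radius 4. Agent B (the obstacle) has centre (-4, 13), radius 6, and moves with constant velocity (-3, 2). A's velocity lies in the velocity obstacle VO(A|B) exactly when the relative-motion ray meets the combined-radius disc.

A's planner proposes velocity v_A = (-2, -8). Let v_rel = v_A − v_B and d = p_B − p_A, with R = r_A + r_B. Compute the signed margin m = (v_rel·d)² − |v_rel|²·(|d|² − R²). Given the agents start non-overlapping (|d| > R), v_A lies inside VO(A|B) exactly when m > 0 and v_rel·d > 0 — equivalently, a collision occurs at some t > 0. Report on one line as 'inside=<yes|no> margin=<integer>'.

d = (-9, 27),  |d|² = 810;  R = 4+6 = 10,  c = 810−10² = 710
v_rel = (1, -10),  |v_rel|² = 101;  v_rel·d = (1)·(-9) + (-10)·(27) = -279
101·t² + 558·t + 710 = 0  ⇒  m = (-279)² − 101·710 = 6131
m = 6131 > 0,  v_rel·d = -279 < 0  ⇒  outside

inside=no margin=6131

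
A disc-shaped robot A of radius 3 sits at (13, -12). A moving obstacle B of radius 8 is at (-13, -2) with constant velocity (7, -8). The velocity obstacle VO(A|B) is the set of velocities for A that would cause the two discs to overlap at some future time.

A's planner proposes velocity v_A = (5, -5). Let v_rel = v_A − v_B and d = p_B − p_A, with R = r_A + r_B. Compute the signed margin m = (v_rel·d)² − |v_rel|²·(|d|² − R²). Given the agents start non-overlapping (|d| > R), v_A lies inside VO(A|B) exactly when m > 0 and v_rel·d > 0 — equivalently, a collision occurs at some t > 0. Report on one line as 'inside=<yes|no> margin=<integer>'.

d = (-26, 10),  |d|² = 776;  R = 3+8 = 11,  c = 776−11² = 655
v_rel = (-2, 3),  |v_rel|² = 13;  v_rel·d = (-2)·(-26) + (3)·(10) = 82
13·t² − 164·t + 655 = 0  ⇒  m = 82² − 13·655 = -1791
m = -1791 < 0,  v_rel·d = 82 > 0  ⇒  outside

inside=no margin=-1791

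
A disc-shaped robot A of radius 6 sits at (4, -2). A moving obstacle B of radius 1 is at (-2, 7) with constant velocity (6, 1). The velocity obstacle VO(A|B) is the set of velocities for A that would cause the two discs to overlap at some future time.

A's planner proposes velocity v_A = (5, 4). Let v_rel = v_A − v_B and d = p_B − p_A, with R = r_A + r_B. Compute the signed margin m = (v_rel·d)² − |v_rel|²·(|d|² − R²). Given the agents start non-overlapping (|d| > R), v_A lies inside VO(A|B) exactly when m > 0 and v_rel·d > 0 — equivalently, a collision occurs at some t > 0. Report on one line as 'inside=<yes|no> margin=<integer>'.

d = (-6, 9),  |d|² = 117;  R = 6+1 = 7,  c = 117−7² = 68
v_rel = (-1, 3),  |v_rel|² = 10;  v_rel·d = (-1)·(-6) + (3)·(9) = 33
10·t² − 66·t + 68 = 0  ⇒  m = 33² − 10·68 = 409
m = 409 > 0,  v_rel·d = 33 > 0  ⇒  inside

inside=yes margin=409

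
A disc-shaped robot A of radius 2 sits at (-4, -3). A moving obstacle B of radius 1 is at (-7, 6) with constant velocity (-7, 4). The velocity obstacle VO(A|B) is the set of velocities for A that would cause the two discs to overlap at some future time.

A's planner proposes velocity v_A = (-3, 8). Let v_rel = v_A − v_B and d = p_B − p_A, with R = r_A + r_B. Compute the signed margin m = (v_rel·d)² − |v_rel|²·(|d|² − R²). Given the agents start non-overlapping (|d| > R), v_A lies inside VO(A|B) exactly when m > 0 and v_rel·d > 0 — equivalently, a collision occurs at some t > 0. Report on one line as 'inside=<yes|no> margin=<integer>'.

d = (-3, 9),  |d|² = 90;  R = 2+1 = 3,  c = 90−3² = 81
v_rel = (4, 4),  |v_rel|² = 32;  v_rel·d = (4)·(-3) + (4)·(9) = 24
32·t² − 48·t + 81 = 0  ⇒  m = 24² − 32·81 = -2016
m = -2016 < 0,  v_rel·d = 24 > 0  ⇒  outside

inside=no margin=-2016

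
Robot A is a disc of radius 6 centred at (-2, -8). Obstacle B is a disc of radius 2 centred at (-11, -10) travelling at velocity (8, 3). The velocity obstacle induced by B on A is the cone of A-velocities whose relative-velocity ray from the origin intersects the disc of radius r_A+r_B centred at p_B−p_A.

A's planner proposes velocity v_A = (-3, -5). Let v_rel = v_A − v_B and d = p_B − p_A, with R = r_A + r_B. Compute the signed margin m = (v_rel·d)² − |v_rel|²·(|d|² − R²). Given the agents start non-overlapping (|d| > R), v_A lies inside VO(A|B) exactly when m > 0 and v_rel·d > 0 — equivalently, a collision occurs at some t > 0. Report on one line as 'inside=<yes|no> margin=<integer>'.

d = (-9, -2),  |d|² = 85;  R = 6+2 = 8,  c = 85−8² = 21
v_rel = (-11, -8),  |v_rel|² = 185;  v_rel·d = (-11)·(-9) + (-8)·(-2) = 115
185·t² − 230·t + 21 = 0  ⇒  m = 115² − 185·21 = 9340
m = 9340 > 0,  v_rel·d = 115 > 0  ⇒  inside

inside=yes margin=9340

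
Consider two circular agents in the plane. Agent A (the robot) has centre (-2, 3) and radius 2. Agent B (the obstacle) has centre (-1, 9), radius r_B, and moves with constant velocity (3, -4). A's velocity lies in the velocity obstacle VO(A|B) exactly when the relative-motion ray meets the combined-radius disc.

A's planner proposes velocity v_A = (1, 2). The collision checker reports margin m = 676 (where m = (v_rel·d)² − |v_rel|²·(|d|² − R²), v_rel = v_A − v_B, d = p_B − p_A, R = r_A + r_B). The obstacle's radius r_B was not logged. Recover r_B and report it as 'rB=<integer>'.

m = 676
d = (1, 6);  v_rel = (-2, 6),  |v_rel|² = 40
v_rel×d = (-2)·(6) − (6)·(1) = -18
since m = R²·40 − (-18)²:  R² = (324 + 676) / 40 = 25
R = √25 = 5  ⇒  r_B = 5 − 2 = 3

rB=3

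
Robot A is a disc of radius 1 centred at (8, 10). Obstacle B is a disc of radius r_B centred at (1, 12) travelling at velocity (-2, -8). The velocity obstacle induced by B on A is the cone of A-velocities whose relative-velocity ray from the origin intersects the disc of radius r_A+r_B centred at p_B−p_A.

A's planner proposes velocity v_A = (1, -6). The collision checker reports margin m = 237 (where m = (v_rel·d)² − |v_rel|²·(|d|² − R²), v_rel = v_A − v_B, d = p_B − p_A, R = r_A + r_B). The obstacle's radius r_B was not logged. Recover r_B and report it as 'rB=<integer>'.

m = 237
d = (-7, 2);  v_rel = (3, 2),  |v_rel|² = 13
v_rel×d = (3)·(2) − (2)·(-7) = 20
since m = R²·13 − 20²:  R² = (400 + 237) / 13 = 49
R = √49 = 7  ⇒  r_B = 7 − 1 = 6

rB=6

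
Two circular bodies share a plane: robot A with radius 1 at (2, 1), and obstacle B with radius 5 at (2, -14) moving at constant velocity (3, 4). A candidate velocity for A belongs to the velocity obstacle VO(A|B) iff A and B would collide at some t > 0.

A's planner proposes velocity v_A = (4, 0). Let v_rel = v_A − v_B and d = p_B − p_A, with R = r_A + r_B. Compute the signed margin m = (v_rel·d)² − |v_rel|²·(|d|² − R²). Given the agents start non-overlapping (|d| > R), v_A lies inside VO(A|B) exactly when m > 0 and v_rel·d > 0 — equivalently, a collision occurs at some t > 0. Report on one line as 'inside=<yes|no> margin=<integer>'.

d = (0, -15),  |d|² = 225;  R = 1+5 = 6,  c = 225−6² = 189
v_rel = (1, -4),  |v_rel|² = 17;  v_rel·d = (1)·(0) + (-4)·(-15) = 60
17·t² − 120·t + 189 = 0  ⇒  m = 60² − 17·189 = 387
m = 387 > 0,  v_rel·d = 60 > 0  ⇒  inside

inside=yes margin=387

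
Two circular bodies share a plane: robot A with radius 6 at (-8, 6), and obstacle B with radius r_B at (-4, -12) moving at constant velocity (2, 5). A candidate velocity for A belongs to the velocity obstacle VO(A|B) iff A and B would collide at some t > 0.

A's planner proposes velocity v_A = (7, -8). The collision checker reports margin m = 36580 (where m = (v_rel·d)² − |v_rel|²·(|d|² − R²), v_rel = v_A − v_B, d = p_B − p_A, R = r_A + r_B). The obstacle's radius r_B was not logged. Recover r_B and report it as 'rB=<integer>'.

m = 36580
d = (4, -18);  v_rel = (5, -13),  |v_rel|² = 194
v_rel×d = (5)·(-18) − (-13)·(4) = -38
since m = R²·194 − (-38)²:  R² = (1444 + 36580) / 194 = 196
R = √196 = 14  ⇒  r_B = 14 − 6 = 8

rB=8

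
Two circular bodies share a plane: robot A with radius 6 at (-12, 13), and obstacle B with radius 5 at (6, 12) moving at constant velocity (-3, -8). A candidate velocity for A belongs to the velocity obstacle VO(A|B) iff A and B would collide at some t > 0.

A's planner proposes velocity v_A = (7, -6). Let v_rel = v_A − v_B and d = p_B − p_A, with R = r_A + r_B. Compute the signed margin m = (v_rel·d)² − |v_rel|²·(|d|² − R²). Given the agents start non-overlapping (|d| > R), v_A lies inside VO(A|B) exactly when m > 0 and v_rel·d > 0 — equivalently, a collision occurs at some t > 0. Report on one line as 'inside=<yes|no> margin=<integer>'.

d = (18, -1),  |d|² = 325;  R = 6+5 = 11,  c = 325−11² = 204
v_rel = (10, 2),  |v_rel|² = 104;  v_rel·d = (10)·(18) + (2)·(-1) = 178
104·t² − 356·t + 204 = 0  ⇒  m = 178² − 104·204 = 10468
m = 10468 > 0,  v_rel·d = 178 > 0  ⇒  inside

inside=yes margin=10468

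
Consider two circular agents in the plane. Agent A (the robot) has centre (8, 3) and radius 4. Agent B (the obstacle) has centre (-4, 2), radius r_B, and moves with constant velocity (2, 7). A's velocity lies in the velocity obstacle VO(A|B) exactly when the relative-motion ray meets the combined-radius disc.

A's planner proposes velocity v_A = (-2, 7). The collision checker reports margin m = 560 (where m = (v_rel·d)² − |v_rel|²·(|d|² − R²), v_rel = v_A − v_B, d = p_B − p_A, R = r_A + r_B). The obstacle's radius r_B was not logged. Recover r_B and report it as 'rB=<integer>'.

m = 560
d = (-12, -1);  v_rel = (-4, 0),  |v_rel|² = 16
v_rel×d = (-4)·(-1) − (0)·(-12) = 4
since m = R²·16 − 4²:  R² = (16 + 560) / 16 = 36
R = √36 = 6  ⇒  r_B = 6 − 4 = 2

rB=2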